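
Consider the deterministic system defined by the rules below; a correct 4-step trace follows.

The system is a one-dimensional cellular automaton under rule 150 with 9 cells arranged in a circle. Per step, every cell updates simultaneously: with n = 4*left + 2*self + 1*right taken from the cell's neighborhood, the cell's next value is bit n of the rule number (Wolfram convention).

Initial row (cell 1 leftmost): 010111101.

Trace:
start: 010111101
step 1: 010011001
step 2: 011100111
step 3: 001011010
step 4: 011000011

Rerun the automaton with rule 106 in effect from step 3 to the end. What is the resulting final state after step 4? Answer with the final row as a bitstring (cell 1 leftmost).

(re-executing steps 3..4 under rule 106; state before step 3: 011100111)
step 3: 110101101
step 4: 011011111

011011111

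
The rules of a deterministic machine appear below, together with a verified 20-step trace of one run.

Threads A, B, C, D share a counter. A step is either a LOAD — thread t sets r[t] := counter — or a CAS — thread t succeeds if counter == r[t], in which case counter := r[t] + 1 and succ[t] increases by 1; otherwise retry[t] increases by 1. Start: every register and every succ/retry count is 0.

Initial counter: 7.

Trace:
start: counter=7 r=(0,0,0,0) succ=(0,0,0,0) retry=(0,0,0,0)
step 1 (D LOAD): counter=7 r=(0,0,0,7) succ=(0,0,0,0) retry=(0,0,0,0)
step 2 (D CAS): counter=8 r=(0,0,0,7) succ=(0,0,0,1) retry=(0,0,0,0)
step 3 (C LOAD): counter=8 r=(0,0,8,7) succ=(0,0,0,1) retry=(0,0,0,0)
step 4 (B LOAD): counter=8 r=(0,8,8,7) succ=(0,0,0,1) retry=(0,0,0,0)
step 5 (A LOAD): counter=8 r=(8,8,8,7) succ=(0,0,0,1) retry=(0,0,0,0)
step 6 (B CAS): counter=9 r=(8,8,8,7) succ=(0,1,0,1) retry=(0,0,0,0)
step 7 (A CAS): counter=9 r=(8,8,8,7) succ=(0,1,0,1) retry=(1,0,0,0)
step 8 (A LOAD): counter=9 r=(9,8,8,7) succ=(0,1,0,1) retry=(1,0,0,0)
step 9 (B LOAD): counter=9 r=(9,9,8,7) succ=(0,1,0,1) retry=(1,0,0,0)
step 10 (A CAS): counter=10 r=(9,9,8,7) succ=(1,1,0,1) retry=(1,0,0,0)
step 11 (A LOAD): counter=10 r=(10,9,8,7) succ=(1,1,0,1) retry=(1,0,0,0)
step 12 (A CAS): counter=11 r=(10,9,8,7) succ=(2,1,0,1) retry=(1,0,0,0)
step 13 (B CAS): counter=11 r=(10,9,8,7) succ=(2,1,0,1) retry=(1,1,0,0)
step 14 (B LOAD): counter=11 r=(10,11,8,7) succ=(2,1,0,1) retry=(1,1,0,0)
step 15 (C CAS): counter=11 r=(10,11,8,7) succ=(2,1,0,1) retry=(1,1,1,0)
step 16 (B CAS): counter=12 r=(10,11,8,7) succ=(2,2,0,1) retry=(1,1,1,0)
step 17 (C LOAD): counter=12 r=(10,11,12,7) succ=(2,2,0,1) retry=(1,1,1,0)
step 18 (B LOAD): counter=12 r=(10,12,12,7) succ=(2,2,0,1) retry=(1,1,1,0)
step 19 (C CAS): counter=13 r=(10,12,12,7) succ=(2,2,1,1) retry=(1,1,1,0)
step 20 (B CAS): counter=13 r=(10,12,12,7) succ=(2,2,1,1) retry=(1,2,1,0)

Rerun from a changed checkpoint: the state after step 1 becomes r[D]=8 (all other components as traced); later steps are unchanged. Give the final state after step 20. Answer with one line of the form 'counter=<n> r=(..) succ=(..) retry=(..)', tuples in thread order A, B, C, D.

counter=12 r=(9,11,11,8) succ=(2,2,1,0) retry=(1,2,1,1)

state after step 1 := counter=7 r=(0,0,0,8) succ=(0,0,0,0) retry=(0,0,0,0)
step 2 (D CAS): counter=7 r=(0,0,0,8) succ=(0,0,0,0) retry=(0,0,0,1)
step 3 (C LOAD): counter=7 r=(0,0,7,8) succ=(0,0,0,0) retry=(0,0,0,1)
step 4 (B LOAD): counter=7 r=(0,7,7,8) succ=(0,0,0,0) retry=(0,0,0,1)
step 5 (A LOAD): counter=7 r=(7,7,7,8) succ=(0,0,0,0) retry=(0,0,0,1)
step 6 (B CAS): counter=8 r=(7,7,7,8) succ=(0,1,0,0) retry=(0,0,0,1)
step 7 (A CAS): counter=8 r=(7,7,7,8) succ=(0,1,0,0) retry=(1,0,0,1)
step 8 (A LOAD): counter=8 r=(8,7,7,8) succ=(0,1,0,0) retry=(1,0,0,1)
step 9 (B LOAD): counter=8 r=(8,8,7,8) succ=(0,1,0,0) retry=(1,0,0,1)
step 10 (A CAS): counter=9 r=(8,8,7,8) succ=(1,1,0,0) retry=(1,0,0,1)
step 11 (A LOAD): counter=9 r=(9,8,7,8) succ=(1,1,0,0) retry=(1,0,0,1)
step 12 (A CAS): counter=10 r=(9,8,7,8) succ=(2,1,0,0) retry=(1,0,0,1)
step 13 (B CAS): counter=10 r=(9,8,7,8) succ=(2,1,0,0) retry=(1,1,0,1)
step 14 (B LOAD): counter=10 r=(9,10,7,8) succ=(2,1,0,0) retry=(1,1,0,1)
step 15 (C CAS): counter=10 r=(9,10,7,8) succ=(2,1,0,0) retry=(1,1,1,1)
step 16 (B CAS): counter=11 r=(9,10,7,8) succ=(2,2,0,0) retry=(1,1,1,1)
step 17 (C LOAD): counter=11 r=(9,10,11,8) succ=(2,2,0,0) retry=(1,1,1,1)
step 18 (B LOAD): counter=11 r=(9,11,11,8) succ=(2,2,0,0) retry=(1,1,1,1)
step 19 (C CAS): counter=12 r=(9,11,11,8) succ=(2,2,1,0) retry=(1,1,1,1)
step 20 (B CAS): counter=12 r=(9,11,11,8) succ=(2,2,1,0) retry=(1,2,1,1)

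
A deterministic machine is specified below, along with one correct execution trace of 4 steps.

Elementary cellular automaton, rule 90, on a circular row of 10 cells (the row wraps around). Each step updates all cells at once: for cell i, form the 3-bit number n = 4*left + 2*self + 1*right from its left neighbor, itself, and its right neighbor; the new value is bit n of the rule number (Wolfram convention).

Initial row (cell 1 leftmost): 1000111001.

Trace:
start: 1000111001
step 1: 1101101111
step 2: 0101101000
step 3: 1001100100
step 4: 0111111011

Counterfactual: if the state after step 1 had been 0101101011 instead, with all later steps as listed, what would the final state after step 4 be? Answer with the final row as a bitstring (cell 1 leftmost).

state after step 1 := 0101101011
step 2: 0001100011
step 3: 1011110111
step 4: 1010010100

1010010100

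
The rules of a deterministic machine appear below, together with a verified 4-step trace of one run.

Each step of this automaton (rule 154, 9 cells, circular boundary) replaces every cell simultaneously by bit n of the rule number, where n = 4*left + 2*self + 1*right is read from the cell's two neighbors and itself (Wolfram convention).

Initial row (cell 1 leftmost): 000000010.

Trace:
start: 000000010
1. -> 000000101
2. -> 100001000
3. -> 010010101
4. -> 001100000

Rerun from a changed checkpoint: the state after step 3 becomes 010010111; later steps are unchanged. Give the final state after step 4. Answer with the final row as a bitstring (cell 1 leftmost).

state after step 3 := 010010111
4. -> 001100110

001100110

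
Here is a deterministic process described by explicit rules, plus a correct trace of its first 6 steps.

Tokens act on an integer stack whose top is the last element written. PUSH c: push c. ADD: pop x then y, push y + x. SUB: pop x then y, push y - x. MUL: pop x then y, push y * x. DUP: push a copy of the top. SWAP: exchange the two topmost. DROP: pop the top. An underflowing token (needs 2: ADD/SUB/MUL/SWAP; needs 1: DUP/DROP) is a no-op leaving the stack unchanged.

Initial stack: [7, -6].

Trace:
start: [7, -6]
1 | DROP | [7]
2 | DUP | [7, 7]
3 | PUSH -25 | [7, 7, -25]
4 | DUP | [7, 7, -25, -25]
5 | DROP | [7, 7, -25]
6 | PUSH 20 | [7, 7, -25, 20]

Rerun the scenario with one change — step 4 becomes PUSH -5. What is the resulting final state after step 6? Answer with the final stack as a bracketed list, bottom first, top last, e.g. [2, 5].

(re-executing from step 4 with the substitution; state before step 4: [7, 7, -25])
4 | PUSH -5 | [7, 7, -25, -5]
5 | DROP | [7, 7, -25]
6 | PUSH 20 | [7, 7, -25, 20]

[7, 7, -25, 20]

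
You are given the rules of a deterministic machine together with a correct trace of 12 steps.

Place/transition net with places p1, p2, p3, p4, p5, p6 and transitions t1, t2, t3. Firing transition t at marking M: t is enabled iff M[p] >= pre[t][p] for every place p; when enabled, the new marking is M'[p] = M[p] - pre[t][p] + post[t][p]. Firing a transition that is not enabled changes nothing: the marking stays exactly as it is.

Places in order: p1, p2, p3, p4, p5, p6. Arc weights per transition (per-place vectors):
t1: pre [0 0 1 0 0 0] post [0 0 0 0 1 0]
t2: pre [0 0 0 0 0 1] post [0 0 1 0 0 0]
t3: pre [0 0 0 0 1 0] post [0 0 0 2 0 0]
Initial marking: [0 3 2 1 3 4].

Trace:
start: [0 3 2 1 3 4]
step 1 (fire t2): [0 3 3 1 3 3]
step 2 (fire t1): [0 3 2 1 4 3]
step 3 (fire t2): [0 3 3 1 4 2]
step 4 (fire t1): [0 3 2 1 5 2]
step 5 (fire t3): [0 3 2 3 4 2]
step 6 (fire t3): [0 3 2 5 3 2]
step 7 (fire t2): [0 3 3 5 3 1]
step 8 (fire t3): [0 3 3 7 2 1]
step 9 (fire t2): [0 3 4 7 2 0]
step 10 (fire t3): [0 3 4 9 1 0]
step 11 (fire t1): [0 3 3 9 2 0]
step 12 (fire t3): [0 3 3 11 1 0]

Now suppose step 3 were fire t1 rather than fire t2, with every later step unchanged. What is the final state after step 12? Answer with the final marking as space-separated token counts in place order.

0 3 1 11 2 1

(re-executing from step 3 with the substitution; state before step 3: [0 3 2 1 4 3])
step 3 (fire t1): [0 3 1 1 5 3]
step 4 (fire t1): [0 3 0 1 6 3]
step 5 (fire t3): [0 3 0 3 5 3]
step 6 (fire t3): [0 3 0 5 4 3]
step 7 (fire t2): [0 3 1 5 4 2]
step 8 (fire t3): [0 3 1 7 3 2]
step 9 (fire t2): [0 3 2 7 3 1]
step 10 (fire t3): [0 3 2 9 2 1]
step 11 (fire t1): [0 3 1 9 3 1]
step 12 (fire t3): [0 3 1 11 2 1]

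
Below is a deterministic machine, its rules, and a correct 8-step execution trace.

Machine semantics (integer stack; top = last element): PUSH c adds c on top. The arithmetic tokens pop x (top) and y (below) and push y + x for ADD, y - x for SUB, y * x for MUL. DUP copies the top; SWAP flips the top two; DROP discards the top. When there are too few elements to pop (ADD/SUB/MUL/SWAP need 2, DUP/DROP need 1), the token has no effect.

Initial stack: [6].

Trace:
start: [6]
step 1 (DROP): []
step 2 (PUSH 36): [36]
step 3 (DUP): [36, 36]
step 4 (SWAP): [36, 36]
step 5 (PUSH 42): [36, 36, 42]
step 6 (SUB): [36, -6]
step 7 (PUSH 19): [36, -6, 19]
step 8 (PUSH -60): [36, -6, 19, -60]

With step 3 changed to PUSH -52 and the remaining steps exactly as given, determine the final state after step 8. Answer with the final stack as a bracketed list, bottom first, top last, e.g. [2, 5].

(re-executing from step 3 with the substitution; state before step 3: [36])
step 3 (PUSH -52): [36, -52]
step 4 (SWAP): [-52, 36]
step 5 (PUSH 42): [-52, 36, 42]
step 6 (SUB): [-52, -6]
step 7 (PUSH 19): [-52, -6, 19]
step 8 (PUSH -60): [-52, -6, 19, -60]

[-52, -6, 19, -60]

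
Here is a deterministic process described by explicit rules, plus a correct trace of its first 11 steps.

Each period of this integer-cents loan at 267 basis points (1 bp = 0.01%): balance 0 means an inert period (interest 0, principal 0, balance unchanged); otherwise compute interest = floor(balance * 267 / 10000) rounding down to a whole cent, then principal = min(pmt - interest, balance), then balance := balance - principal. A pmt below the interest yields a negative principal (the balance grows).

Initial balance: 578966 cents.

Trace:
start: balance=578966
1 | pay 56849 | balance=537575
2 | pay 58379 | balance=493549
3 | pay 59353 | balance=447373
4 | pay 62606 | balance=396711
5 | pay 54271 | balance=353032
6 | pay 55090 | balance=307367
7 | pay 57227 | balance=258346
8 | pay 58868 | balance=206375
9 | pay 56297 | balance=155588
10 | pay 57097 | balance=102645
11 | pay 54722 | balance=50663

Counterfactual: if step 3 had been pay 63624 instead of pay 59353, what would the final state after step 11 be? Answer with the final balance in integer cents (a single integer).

45391

(re-executing from step 3 with the substitution; state before step 3: balance=493549)
3 | pay 63624 | balance=443102
4 | pay 62606 | balance=392326
5 | pay 54271 | balance=348530
6 | pay 55090 | balance=302745
7 | pay 57227 | balance=253601
8 | pay 58868 | balance=201504
9 | pay 56297 | balance=150587
10 | pay 57097 | balance=97510
11 | pay 54722 | balance=45391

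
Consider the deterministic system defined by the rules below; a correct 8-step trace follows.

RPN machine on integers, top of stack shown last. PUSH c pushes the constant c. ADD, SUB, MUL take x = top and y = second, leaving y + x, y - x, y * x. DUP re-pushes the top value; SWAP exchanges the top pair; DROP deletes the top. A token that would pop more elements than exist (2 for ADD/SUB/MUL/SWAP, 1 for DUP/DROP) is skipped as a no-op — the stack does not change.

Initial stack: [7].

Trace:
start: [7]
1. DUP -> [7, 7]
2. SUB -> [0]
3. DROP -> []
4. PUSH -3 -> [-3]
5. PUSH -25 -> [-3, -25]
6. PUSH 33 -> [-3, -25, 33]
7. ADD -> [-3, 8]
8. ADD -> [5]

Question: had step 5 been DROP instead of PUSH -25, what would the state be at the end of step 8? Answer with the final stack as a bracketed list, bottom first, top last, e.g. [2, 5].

(re-executing from step 5 with the substitution; state before step 5: [-3])
5. DROP -> []
6. PUSH 33 -> [33]
7. ADD -> [33]
8. ADD -> [33]

[33]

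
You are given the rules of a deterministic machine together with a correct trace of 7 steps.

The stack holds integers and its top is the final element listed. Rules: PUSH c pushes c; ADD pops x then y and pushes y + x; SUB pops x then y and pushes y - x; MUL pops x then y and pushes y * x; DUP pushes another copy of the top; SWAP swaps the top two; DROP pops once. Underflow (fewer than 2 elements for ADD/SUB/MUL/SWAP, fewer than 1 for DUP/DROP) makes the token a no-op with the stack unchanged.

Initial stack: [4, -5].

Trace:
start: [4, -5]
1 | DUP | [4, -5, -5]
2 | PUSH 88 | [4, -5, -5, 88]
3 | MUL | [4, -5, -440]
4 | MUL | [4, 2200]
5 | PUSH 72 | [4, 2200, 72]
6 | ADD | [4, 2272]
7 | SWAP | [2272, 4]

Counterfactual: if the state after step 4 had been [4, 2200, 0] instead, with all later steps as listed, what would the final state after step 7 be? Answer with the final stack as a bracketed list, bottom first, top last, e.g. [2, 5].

[4, 72, 2200]

state after step 4 := [4, 2200, 0]
5 | PUSH 72 | [4, 2200, 0, 72]
6 | ADD | [4, 2200, 72]
7 | SWAP | [4, 72, 2200]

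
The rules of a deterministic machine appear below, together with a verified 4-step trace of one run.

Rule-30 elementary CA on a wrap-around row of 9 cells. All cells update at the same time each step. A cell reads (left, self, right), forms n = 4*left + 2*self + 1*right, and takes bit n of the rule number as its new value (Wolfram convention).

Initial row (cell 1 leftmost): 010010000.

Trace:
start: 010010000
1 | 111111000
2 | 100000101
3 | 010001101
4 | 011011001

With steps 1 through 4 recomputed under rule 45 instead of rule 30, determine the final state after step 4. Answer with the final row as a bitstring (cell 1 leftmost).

101010110

(re-executing steps 1..4 under rule 45; state before step 1: 010010000)
1 | 010010111
2 | 110011100
3 | 100010000
4 | 101010110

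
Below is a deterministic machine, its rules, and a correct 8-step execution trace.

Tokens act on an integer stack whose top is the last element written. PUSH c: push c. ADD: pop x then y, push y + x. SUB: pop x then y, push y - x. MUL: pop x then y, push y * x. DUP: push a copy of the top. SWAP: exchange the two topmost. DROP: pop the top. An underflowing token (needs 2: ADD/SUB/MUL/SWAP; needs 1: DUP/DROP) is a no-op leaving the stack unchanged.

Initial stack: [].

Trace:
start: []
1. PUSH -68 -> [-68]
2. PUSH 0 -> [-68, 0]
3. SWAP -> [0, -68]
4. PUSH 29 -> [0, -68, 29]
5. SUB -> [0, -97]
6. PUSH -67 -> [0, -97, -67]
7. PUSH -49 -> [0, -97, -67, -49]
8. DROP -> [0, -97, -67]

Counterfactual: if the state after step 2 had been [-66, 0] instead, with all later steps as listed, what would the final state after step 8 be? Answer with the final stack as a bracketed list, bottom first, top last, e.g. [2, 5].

state after step 2 := [-66, 0]
3. SWAP -> [0, -66]
4. PUSH 29 -> [0, -66, 29]
5. SUB -> [0, -95]
6. PUSH -67 -> [0, -95, -67]
7. PUSH -49 -> [0, -95, -67, -49]
8. DROP -> [0, -95, -67]

[0, -95, -67]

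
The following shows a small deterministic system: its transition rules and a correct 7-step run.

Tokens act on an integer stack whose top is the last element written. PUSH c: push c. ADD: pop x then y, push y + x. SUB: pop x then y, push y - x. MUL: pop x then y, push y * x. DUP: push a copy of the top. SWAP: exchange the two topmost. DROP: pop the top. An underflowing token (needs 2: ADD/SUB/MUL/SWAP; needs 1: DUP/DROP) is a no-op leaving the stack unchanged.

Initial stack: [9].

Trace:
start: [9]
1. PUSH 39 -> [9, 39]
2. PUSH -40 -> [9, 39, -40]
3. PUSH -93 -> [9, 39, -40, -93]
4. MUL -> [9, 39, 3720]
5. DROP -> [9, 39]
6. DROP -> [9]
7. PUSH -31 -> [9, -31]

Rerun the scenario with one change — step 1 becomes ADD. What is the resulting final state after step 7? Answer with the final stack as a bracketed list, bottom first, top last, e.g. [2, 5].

(re-executing from step 1 with the substitution; state before step 1: [9])
1. ADD -> [9]
2. PUSH -40 -> [9, -40]
3. PUSH -93 -> [9, -40, -93]
4. MUL -> [9, 3720]
5. DROP -> [9]
6. DROP -> []
7. PUSH -31 -> [-31]

[-31]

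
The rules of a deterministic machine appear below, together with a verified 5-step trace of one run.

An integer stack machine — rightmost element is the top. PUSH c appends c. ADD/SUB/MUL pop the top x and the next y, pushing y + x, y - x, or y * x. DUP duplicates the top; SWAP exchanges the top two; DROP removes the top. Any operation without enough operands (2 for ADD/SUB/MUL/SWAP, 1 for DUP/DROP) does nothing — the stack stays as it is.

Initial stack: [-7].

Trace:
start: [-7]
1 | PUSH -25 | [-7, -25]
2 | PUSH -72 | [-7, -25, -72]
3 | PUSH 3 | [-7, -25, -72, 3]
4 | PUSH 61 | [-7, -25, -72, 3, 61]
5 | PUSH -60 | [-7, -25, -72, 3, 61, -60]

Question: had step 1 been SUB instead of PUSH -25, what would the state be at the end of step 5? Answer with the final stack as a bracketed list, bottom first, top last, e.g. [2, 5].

(re-executing from step 1 with the substitution; state before step 1: [-7])
1 | SUB | [-7]
2 | PUSH -72 | [-7, -72]
3 | PUSH 3 | [-7, -72, 3]
4 | PUSH 61 | [-7, -72, 3, 61]
5 | PUSH -60 | [-7, -72, 3, 61, -60]

[-7, -72, 3, 61, -60]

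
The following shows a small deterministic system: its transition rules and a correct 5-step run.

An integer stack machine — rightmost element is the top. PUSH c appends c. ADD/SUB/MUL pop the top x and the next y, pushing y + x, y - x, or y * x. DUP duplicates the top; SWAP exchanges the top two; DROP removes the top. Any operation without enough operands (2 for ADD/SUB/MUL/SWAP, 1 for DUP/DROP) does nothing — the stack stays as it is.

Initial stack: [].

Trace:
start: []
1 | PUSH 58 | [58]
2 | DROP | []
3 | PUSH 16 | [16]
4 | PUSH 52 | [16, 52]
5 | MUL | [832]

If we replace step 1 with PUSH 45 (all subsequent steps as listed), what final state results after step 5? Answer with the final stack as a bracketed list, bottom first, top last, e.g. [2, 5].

[832]

(re-executing from step 1 with the substitution; state before step 1: [])
1 | PUSH 45 | [45]
2 | DROP | []
3 | PUSH 16 | [16]
4 | PUSH 52 | [16, 52]
5 | MUL | [832]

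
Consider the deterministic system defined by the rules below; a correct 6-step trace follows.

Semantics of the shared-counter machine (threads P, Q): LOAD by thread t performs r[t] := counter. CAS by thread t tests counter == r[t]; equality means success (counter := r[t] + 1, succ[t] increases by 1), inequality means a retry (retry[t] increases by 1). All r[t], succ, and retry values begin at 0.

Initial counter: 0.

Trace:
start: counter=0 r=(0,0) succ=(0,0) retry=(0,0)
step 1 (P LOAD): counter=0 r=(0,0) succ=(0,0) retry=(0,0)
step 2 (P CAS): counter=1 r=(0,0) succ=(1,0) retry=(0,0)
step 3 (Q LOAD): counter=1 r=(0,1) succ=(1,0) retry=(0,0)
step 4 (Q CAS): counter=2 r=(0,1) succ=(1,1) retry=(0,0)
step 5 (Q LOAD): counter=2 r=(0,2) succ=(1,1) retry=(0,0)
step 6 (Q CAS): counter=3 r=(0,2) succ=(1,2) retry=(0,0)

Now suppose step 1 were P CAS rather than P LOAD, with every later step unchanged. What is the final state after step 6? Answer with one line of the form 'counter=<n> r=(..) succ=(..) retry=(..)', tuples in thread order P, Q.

counter=3 r=(0,2) succ=(1,2) retry=(1,0)

(re-executing from step 1 with the substitution; state before step 1: counter=0 r=(0,0) succ=(0,0) retry=(0,0))
step 1 (P CAS): counter=1 r=(0,0) succ=(1,0) retry=(0,0)
step 2 (P CAS): counter=1 r=(0,0) succ=(1,0) retry=(1,0)
step 3 (Q LOAD): counter=1 r=(0,1) succ=(1,0) retry=(1,0)
step 4 (Q CAS): counter=2 r=(0,1) succ=(1,1) retry=(1,0)
step 5 (Q LOAD): counter=2 r=(0,2) succ=(1,1) retry=(1,0)
step 6 (Q CAS): counter=3 r=(0,2) succ=(1,2) retry=(1,0)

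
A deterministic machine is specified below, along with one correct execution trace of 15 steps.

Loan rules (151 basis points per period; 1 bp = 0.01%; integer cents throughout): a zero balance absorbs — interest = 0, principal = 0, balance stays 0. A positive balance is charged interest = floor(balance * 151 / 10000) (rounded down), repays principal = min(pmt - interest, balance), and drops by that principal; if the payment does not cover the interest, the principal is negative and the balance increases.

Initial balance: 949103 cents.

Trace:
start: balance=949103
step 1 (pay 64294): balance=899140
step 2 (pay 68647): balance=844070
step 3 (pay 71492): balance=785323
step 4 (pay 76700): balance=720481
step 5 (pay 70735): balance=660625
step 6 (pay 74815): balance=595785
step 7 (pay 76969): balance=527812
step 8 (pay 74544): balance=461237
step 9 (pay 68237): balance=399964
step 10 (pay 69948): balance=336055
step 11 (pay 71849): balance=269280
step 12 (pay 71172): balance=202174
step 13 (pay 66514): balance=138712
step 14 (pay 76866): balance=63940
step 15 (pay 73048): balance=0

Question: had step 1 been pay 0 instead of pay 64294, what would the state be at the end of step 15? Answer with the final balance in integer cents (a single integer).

(re-executing from step 1 with the substitution; state before step 1: balance=949103)
step 1 (pay 0): balance=963434
step 2 (pay 68647): balance=909334
step 3 (pay 71492): balance=851572
step 4 (pay 76700): balance=787730
step 5 (pay 70735): balance=728889
step 6 (pay 74815): balance=665080
step 7 (pay 76969): balance=598153
step 8 (pay 74544): balance=532641
step 9 (pay 68237): balance=472446
step 10 (pay 69948): balance=409631
step 11 (pay 71849): balance=343967
step 12 (pay 71172): balance=277988
step 13 (pay 66514): balance=215671
step 14 (pay 76866): balance=142061
step 15 (pay 73048): balance=71158

71158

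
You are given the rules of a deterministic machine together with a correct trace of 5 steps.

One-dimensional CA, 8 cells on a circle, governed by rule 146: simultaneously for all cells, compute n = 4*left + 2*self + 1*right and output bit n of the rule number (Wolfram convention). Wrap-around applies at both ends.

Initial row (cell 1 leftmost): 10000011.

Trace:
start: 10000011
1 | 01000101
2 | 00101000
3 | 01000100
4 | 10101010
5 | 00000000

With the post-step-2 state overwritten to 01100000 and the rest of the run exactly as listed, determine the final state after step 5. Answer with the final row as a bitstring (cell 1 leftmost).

00000110

state after step 2 := 01100000
3 | 10010000
4 | 01101001
5 | 00000110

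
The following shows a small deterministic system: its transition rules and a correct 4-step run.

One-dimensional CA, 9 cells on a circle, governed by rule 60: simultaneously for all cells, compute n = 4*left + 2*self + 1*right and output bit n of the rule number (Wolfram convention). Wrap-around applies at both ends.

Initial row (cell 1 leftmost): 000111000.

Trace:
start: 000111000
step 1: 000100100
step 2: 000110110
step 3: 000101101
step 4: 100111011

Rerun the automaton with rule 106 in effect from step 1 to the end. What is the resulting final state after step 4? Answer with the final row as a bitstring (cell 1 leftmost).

110100001

(re-executing steps 1..4 under rule 106; state before step 1: 000111000)
step 1: 001101000
step 2: 011110000
step 3: 110010000
step 4: 110100001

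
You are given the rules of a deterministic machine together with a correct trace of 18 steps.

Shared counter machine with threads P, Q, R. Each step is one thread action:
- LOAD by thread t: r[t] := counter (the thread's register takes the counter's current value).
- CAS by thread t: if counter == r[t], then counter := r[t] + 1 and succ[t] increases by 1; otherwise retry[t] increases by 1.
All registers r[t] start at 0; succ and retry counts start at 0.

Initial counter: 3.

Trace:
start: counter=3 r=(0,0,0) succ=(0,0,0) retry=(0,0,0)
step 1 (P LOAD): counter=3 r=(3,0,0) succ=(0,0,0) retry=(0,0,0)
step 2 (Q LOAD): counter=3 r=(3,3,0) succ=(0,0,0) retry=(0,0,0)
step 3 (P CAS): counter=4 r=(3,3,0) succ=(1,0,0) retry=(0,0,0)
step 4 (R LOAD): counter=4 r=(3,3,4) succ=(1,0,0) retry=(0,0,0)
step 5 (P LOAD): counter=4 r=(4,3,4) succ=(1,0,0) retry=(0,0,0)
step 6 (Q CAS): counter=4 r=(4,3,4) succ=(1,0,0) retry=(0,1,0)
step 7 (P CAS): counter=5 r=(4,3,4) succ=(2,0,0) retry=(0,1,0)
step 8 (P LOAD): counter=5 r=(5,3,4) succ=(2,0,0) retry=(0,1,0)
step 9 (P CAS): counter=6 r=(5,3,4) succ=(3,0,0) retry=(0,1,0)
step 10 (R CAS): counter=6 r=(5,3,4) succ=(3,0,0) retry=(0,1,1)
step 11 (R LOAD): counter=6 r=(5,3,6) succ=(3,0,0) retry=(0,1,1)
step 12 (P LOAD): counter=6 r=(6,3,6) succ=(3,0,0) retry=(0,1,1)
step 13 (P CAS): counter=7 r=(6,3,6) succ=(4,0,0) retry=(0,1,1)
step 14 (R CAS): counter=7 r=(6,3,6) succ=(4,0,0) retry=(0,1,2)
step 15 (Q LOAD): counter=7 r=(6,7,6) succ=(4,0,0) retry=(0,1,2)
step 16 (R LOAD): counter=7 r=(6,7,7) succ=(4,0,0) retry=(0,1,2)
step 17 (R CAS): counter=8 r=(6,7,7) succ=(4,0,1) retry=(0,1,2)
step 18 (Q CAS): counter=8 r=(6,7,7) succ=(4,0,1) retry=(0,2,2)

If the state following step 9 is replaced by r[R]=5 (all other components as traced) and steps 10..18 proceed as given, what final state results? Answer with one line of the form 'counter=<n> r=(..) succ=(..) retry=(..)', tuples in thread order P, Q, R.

counter=8 r=(6,7,7) succ=(4,0,1) retry=(0,2,2)

state after step 9 := counter=6 r=(5,3,5) succ=(3,0,0) retry=(0,1,0)
step 10 (R CAS): counter=6 r=(5,3,5) succ=(3,0,0) retry=(0,1,1)
step 11 (R LOAD): counter=6 r=(5,3,6) succ=(3,0,0) retry=(0,1,1)
step 12 (P LOAD): counter=6 r=(6,3,6) succ=(3,0,0) retry=(0,1,1)
step 13 (P CAS): counter=7 r=(6,3,6) succ=(4,0,0) retry=(0,1,1)
step 14 (R CAS): counter=7 r=(6,3,6) succ=(4,0,0) retry=(0,1,2)
step 15 (Q LOAD): counter=7 r=(6,7,6) succ=(4,0,0) retry=(0,1,2)
step 16 (R LOAD): counter=7 r=(6,7,7) succ=(4,0,0) retry=(0,1,2)
step 17 (R CAS): counter=8 r=(6,7,7) succ=(4,0,1) retry=(0,1,2)
step 18 (Q CAS): counter=8 r=(6,7,7) succ=(4,0,1) retry=(0,2,2)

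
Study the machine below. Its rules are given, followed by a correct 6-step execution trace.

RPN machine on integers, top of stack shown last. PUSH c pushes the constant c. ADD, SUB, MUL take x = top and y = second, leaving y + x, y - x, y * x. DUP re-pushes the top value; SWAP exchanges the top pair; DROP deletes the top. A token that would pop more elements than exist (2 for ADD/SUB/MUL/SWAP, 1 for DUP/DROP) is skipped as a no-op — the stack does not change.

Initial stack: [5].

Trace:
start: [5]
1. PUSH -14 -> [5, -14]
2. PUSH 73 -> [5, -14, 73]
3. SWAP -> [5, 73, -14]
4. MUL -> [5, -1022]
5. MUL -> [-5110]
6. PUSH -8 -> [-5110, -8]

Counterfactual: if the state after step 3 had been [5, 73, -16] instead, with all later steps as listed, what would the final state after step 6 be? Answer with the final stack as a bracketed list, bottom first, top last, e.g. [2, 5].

state after step 3 := [5, 73, -16]
4. MUL -> [5, -1168]
5. MUL -> [-5840]
6. PUSH -8 -> [-5840, -8]

[-5840, -8]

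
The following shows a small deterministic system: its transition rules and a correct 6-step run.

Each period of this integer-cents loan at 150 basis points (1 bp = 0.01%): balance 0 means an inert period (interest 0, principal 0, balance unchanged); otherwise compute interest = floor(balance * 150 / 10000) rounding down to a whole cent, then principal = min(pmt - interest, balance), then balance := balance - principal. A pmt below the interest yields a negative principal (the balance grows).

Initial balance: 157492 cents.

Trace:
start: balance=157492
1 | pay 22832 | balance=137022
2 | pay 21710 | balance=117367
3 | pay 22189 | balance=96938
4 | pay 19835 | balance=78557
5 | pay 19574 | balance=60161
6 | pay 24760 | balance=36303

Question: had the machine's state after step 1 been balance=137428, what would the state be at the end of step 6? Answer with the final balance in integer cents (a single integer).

state after step 1 := balance=137428
2 | pay 21710 | balance=117779
3 | pay 22189 | balance=97356
4 | pay 19835 | balance=78981
5 | pay 19574 | balance=60591
6 | pay 24760 | balance=36739

36739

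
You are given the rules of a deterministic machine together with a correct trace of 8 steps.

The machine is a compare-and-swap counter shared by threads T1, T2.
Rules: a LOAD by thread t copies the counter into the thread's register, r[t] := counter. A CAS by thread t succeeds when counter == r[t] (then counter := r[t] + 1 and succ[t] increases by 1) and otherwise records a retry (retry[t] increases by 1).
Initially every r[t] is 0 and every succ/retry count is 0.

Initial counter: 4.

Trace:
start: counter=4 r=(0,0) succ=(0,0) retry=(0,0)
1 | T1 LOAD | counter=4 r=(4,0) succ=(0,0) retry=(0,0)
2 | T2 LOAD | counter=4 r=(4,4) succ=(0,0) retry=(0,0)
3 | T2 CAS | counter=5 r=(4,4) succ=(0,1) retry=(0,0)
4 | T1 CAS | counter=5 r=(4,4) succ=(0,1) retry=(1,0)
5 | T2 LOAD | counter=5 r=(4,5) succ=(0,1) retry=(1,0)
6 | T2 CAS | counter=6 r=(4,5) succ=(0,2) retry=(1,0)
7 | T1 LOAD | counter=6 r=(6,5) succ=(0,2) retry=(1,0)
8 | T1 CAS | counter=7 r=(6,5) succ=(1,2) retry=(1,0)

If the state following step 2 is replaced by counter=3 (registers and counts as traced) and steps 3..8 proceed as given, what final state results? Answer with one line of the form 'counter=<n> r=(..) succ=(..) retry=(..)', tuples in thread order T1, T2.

counter=5 r=(4,3) succ=(1,1) retry=(1,1)

state after step 2 := counter=3 r=(4,4) succ=(0,0) retry=(0,0)
3 | T2 CAS | counter=3 r=(4,4) succ=(0,0) retry=(0,1)
4 | T1 CAS | counter=3 r=(4,4) succ=(0,0) retry=(1,1)
5 | T2 LOAD | counter=3 r=(4,3) succ=(0,0) retry=(1,1)
6 | T2 CAS | counter=4 r=(4,3) succ=(0,1) retry=(1,1)
7 | T1 LOAD | counter=4 r=(4,3) succ=(0,1) retry=(1,1)
8 | T1 CAS | counter=5 r=(4,3) succ=(1,1) retry=(1,1)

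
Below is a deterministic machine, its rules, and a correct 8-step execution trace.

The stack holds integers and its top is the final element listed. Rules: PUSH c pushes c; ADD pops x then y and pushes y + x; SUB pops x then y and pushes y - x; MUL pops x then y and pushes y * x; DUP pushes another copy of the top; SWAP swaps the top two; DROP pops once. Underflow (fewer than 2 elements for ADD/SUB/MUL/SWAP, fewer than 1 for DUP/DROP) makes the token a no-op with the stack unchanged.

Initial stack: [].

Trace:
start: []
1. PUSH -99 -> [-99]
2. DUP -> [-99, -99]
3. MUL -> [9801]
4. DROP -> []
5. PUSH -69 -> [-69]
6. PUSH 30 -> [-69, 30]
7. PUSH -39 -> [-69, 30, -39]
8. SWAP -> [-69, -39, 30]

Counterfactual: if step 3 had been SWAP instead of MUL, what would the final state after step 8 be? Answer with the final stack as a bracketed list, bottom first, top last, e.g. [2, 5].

(re-executing from step 3 with the substitution; state before step 3: [-99, -99])
3. SWAP -> [-99, -99]
4. DROP -> [-99]
5. PUSH -69 -> [-99, -69]
6. PUSH 30 -> [-99, -69, 30]
7. PUSH -39 -> [-99, -69, 30, -39]
8. SWAP -> [-99, -69, -39, 30]

[-99, -69, -39, 30]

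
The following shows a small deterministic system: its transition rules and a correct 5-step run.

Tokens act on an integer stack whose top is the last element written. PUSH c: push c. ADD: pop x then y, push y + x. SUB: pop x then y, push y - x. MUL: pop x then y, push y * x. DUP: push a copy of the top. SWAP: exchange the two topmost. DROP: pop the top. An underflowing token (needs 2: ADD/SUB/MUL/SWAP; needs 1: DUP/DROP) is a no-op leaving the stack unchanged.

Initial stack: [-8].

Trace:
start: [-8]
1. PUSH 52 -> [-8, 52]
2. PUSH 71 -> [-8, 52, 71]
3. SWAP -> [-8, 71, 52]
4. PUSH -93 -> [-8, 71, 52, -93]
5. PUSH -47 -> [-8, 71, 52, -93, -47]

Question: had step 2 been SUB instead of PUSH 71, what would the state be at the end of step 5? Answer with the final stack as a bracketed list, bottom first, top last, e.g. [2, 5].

(re-executing from step 2 with the substitution; state before step 2: [-8, 52])
2. SUB -> [-60]
3. SWAP -> [-60]
4. PUSH -93 -> [-60, -93]
5. PUSH -47 -> [-60, -93, -47]

[-60, -93, -47]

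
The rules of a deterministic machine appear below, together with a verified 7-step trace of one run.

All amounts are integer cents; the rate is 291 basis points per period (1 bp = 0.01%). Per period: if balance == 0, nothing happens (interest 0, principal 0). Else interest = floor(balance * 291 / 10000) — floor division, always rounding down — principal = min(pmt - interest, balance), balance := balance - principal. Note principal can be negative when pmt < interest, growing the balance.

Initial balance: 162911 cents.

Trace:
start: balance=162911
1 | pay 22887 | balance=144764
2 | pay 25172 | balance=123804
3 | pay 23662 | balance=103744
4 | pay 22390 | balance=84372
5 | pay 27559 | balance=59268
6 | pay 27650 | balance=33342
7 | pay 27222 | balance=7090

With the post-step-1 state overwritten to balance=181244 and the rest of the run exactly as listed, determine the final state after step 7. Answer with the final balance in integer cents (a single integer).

state after step 1 := balance=181244
2 | pay 25172 | balance=161346
3 | pay 23662 | balance=142379
4 | pay 22390 | balance=124132
5 | pay 27559 | balance=100185
6 | pay 27650 | balance=75450
7 | pay 27222 | balance=50423

50423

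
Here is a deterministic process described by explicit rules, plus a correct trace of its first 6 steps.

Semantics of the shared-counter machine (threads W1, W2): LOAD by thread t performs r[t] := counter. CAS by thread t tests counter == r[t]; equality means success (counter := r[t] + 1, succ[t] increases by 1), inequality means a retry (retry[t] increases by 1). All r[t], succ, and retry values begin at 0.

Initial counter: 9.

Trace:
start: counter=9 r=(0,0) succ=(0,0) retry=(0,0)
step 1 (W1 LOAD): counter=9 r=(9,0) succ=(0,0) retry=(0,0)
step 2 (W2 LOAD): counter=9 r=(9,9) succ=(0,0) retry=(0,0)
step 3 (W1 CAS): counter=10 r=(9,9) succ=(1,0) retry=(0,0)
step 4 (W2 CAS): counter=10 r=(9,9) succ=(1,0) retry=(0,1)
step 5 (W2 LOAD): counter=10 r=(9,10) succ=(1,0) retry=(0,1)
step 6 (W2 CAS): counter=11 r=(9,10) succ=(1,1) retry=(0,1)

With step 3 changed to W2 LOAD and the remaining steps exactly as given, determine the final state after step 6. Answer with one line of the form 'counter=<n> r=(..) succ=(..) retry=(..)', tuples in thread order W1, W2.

counter=11 r=(9,10) succ=(0,2) retry=(0,0)

(re-executing from step 3 with the substitution; state before step 3: counter=9 r=(9,9) succ=(0,0) retry=(0,0))
step 3 (W2 LOAD): counter=9 r=(9,9) succ=(0,0) retry=(0,0)
step 4 (W2 CAS): counter=10 r=(9,9) succ=(0,1) retry=(0,0)
step 5 (W2 LOAD): counter=10 r=(9,10) succ=(0,1) retry=(0,0)
step 6 (W2 CAS): counter=11 r=(9,10) succ=(0,2) retry=(0,0)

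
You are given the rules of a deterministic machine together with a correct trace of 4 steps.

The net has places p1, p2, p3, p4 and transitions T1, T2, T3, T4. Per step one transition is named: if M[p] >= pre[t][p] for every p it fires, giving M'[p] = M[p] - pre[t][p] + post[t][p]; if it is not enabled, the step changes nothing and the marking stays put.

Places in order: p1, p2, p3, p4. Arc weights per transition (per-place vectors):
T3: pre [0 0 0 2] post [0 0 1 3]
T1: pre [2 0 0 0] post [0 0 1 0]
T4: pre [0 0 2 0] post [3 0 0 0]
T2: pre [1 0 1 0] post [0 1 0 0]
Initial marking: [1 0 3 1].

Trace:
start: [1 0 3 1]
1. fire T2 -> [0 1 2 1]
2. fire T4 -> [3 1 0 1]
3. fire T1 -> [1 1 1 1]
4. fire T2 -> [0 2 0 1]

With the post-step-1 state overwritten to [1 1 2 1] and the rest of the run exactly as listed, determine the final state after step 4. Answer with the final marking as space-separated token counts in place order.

1 2 0 1

state after step 1 := [1 1 2 1]
2. fire T4 -> [4 1 0 1]
3. fire T1 -> [2 1 1 1]
4. fire T2 -> [1 2 0 1]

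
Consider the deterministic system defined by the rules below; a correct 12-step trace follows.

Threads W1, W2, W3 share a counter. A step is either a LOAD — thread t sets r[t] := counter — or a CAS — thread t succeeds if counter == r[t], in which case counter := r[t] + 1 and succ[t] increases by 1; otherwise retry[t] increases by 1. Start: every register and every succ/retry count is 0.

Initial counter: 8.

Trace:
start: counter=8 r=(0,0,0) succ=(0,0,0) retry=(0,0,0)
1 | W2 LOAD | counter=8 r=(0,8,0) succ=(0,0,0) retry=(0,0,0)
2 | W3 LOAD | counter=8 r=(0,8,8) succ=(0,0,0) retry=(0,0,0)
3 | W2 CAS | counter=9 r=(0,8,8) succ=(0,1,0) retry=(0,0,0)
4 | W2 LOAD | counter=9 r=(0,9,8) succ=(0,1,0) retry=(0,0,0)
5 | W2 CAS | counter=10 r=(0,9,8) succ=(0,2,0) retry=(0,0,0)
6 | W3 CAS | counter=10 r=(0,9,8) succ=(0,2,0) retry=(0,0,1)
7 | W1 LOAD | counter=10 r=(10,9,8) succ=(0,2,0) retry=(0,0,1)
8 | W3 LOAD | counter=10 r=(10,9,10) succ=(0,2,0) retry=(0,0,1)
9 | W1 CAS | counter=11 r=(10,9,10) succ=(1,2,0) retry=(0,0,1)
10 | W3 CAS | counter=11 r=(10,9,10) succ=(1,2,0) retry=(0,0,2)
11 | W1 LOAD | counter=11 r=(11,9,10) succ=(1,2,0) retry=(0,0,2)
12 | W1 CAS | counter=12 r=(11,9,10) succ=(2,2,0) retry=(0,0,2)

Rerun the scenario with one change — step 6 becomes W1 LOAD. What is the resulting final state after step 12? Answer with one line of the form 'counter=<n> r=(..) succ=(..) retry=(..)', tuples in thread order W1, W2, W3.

counter=12 r=(11,9,10) succ=(2,2,0) retry=(0,0,1)

(re-executing from step 6 with the substitution; state before step 6: counter=10 r=(0,9,8) succ=(0,2,0) retry=(0,0,0))
6 | W1 LOAD | counter=10 r=(10,9,8) succ=(0,2,0) retry=(0,0,0)
7 | W1 LOAD | counter=10 r=(10,9,8) succ=(0,2,0) retry=(0,0,0)
8 | W3 LOAD | counter=10 r=(10,9,10) succ=(0,2,0) retry=(0,0,0)
9 | W1 CAS | counter=11 r=(10,9,10) succ=(1,2,0) retry=(0,0,0)
10 | W3 CAS | counter=11 r=(10,9,10) succ=(1,2,0) retry=(0,0,1)
11 | W1 LOAD | counter=11 r=(11,9,10) succ=(1,2,0) retry=(0,0,1)
12 | W1 CAS | counter=12 r=(11,9,10) succ=(2,2,0) retry=(0,0,1)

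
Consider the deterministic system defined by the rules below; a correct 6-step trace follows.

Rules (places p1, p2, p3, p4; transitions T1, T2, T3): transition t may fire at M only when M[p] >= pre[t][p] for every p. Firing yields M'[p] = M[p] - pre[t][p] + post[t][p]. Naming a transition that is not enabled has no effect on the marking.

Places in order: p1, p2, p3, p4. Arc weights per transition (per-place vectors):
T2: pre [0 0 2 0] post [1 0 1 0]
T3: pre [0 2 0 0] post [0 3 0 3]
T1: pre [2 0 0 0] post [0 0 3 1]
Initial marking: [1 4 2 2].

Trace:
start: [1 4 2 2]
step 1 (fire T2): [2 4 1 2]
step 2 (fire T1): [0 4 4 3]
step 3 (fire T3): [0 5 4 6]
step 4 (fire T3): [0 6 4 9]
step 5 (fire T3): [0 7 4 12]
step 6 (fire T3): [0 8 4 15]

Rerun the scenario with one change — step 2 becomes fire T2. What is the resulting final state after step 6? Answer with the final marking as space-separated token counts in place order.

(re-executing from step 2 with the substitution; state before step 2: [2 4 1 2])
step 2 (fire T2): [2 4 1 2]
step 3 (fire T3): [2 5 1 5]
step 4 (fire T3): [2 6 1 8]
step 5 (fire T3): [2 7 1 11]
step 6 (fire T3): [2 8 1 14]

2 8 1 14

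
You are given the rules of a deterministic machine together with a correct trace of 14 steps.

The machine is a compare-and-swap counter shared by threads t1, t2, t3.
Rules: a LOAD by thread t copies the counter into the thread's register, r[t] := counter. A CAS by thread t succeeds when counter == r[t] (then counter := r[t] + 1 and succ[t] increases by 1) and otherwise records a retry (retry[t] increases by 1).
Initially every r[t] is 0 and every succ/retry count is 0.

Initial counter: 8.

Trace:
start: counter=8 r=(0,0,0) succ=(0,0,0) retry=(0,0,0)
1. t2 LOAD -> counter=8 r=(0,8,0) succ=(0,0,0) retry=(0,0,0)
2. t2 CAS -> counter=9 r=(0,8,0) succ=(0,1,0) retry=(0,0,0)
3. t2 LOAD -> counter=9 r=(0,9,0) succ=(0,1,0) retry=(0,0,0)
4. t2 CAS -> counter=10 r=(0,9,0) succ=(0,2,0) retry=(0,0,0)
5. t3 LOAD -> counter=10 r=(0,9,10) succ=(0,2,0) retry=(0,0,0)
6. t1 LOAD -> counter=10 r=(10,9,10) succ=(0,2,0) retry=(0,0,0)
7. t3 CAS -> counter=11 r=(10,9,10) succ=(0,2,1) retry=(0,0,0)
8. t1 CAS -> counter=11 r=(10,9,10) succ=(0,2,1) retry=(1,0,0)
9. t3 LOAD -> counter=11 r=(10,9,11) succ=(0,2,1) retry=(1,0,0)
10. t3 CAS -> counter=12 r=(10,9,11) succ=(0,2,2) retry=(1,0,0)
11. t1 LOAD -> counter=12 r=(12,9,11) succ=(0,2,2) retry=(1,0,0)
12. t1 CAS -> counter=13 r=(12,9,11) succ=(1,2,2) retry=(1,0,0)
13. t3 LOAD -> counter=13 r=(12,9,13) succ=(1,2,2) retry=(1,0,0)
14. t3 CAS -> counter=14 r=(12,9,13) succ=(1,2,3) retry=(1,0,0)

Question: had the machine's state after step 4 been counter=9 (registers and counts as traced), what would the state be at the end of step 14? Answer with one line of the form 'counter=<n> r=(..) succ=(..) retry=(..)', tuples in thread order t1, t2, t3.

counter=13 r=(11,9,12) succ=(1,2,3) retry=(1,0,0)

state after step 4 := counter=9 r=(0,9,0) succ=(0,2,0) retry=(0,0,0)
5. t3 LOAD -> counter=9 r=(0,9,9) succ=(0,2,0) retry=(0,0,0)
6. t1 LOAD -> counter=9 r=(9,9,9) succ=(0,2,0) retry=(0,0,0)
7. t3 CAS -> counter=10 r=(9,9,9) succ=(0,2,1) retry=(0,0,0)
8. t1 CAS -> counter=10 r=(9,9,9) succ=(0,2,1) retry=(1,0,0)
9. t3 LOAD -> counter=10 r=(9,9,10) succ=(0,2,1) retry=(1,0,0)
10. t3 CAS -> counter=11 r=(9,9,10) succ=(0,2,2) retry=(1,0,0)
11. t1 LOAD -> counter=11 r=(11,9,10) succ=(0,2,2) retry=(1,0,0)
12. t1 CAS -> counter=12 r=(11,9,10) succ=(1,2,2) retry=(1,0,0)
13. t3 LOAD -> counter=12 r=(11,9,12) succ=(1,2,2) retry=(1,0,0)
14. t3 CAS -> counter=13 r=(11,9,12) succ=(1,2,3) retry=(1,0,0)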